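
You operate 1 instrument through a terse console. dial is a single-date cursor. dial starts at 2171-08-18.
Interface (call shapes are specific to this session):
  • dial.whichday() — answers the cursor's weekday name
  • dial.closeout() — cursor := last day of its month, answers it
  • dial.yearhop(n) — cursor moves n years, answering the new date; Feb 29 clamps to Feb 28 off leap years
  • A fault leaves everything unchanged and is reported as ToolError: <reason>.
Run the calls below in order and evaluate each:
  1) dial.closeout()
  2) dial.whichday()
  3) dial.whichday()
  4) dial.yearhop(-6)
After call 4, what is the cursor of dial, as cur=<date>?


Answer: cur=2165-08-31

Derivation:
~$ dial.closeout
[out] 2171-08-31
~$ dial.whichday
[out] Saturday
~$ dial.whichday
[out] Saturday
~$ dial.yearhop n→-6
[out] 2165-08-31


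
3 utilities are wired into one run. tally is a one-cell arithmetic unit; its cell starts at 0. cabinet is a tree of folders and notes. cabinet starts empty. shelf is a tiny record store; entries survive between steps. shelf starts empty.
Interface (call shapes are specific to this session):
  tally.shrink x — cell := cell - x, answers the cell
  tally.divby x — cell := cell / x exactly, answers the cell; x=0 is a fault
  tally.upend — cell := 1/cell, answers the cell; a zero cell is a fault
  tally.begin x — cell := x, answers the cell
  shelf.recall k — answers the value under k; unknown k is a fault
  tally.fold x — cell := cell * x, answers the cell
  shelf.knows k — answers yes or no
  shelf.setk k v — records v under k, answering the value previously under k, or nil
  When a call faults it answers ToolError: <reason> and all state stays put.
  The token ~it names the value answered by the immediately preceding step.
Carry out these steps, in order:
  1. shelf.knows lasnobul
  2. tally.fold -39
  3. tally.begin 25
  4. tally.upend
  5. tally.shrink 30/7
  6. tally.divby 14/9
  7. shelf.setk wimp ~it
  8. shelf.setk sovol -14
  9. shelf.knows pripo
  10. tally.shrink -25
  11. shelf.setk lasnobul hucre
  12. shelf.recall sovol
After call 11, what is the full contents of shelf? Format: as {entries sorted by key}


Answer: {lasnobul=hucre, sovol=-14, wimp=-6687/2450}

Derivation:
I try shelf.knows passing k='lasnobul', yielding no.
I run tally.fold passing x='-39', and see 0.
I try tally.begin passing x='25': 25.
Using tally.upend, yielding 1/25.
I use tally.shrink passing x='30/7', and get -743/175.
Now I run tally.divby passing x='14/9', — result: -6687/2450.
Calling shelf.setk passing k='wimp', v='~it', yielding nil.
I run shelf.setk passing k='sovol', v='-14', → nil.
Now I run shelf.knows passing k='pripo', — result: no.
Invoking tally.shrink passing x='-25', yielding 54563/2450.
I use shelf.setk passing k='lasnobul', v='hucre', and get nil.
Next I call shelf.recall passing k='sovol', and see -14.


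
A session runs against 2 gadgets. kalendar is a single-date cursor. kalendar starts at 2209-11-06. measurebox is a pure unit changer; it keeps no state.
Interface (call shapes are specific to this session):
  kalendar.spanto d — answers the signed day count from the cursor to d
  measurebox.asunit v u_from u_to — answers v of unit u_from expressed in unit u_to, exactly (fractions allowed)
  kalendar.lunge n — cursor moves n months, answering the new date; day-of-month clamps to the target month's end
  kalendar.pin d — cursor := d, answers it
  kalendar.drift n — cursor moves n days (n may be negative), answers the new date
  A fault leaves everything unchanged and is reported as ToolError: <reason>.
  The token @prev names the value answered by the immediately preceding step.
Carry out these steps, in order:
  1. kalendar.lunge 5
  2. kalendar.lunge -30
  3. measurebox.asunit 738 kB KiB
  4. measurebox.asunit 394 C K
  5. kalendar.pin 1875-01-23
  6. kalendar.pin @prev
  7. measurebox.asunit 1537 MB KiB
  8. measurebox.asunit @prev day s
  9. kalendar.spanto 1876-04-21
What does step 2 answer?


~$ lunge 5
= 2210-04-06
~$ lunge -30
= 2207-10-06
~$ asunit 738 kB KiB
= 46125/64
~$ asunit 394 C K
= 13343/20
~$ pin 1875-01-23
= 1875-01-23
~$ pin @prev
= 1875-01-23
~$ asunit 1537 MB KiB
= 24015625/16
~$ asunit @prev day s
= 129684375000
~$ spanto 1876-04-21
= 454

Answer: 2207-10-06


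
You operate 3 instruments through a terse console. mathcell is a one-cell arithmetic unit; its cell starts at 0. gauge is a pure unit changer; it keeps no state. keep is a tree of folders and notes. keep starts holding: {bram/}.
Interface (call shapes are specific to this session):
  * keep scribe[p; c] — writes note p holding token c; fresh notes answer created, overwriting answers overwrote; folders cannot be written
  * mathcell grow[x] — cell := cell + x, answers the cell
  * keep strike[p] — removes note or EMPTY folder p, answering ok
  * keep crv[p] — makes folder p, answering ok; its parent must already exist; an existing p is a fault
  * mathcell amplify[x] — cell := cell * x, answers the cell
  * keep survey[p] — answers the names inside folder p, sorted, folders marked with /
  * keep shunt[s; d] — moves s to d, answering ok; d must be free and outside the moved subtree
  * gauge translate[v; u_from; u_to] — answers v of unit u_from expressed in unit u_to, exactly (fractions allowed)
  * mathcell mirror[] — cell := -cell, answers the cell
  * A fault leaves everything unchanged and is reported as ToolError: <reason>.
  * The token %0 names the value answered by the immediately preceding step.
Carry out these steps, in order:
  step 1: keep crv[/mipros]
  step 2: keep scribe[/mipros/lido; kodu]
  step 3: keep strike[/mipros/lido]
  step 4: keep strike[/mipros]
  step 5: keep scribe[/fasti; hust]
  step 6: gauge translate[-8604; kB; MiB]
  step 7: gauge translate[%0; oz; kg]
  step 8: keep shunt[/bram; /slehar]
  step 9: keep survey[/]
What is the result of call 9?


CALL keep crv[p=/mipros]
RET  ok
CALL keep scribe[p=/mipros/lido; c=kodu]
RET  created
CALL keep strike[p=/mipros/lido]
RET  ok
CALL keep strike[p=/mipros]
RET  ok
CALL keep scribe[p=/fasti; c=hust]
RET  created
CALL gauge translate[v=-8604; u_from=kB; u_to=MiB]
RET  -268875/32768
CALL gauge translate[v=%0; u_from=oz; u_to=kg]
RET  -97567718787/419430400000
CALL keep shunt[s=/bram; d=/slehar]
RET  ok
CALL keep survey[p=/]
RET  [fasti, slehar/]

Answer: [fasti, slehar/]


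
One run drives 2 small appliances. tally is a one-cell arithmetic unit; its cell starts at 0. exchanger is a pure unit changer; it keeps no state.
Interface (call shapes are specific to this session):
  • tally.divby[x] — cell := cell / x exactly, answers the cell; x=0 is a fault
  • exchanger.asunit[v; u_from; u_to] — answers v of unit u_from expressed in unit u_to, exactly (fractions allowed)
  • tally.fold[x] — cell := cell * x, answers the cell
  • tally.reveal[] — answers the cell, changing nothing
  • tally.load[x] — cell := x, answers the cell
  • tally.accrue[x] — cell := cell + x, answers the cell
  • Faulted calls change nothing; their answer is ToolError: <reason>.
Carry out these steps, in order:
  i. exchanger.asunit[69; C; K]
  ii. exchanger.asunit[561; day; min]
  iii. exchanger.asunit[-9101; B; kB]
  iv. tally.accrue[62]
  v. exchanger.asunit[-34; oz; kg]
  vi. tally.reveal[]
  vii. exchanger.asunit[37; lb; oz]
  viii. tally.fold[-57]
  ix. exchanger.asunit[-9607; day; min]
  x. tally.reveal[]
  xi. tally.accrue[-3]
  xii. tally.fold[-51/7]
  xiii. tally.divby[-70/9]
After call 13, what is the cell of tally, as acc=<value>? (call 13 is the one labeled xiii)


Answer: acc=-1623483/490

Derivation:
Step: asunit[v→69; u_from→C; u_to→K]
Result: 6843/20
Step: asunit[v→561; u_from→day; u_to→min]
Result: 807840
Step: asunit[v→-9101; u_from→B; u_to→kB]
Result: -9101/1000
Step: accrue[x→62]
Result: 62
Step: asunit[v→-34; u_from→oz; u_to→kg]
Result: -771107029/800000000
Step: reveal[]
Result: 62
Step: asunit[v→37; u_from→lb; u_to→oz]
Result: 592
Step: fold[x→-57]
Result: -3534
Step: asunit[v→-9607; u_from→day; u_to→min]
Result: -13834080
Step: reveal[]
Result: -3534
Step: accrue[x→-3]
Result: -3537
Step: fold[x→-51/7]
Result: 180387/7
Step: divby[x→-70/9]
Result: -1623483/490


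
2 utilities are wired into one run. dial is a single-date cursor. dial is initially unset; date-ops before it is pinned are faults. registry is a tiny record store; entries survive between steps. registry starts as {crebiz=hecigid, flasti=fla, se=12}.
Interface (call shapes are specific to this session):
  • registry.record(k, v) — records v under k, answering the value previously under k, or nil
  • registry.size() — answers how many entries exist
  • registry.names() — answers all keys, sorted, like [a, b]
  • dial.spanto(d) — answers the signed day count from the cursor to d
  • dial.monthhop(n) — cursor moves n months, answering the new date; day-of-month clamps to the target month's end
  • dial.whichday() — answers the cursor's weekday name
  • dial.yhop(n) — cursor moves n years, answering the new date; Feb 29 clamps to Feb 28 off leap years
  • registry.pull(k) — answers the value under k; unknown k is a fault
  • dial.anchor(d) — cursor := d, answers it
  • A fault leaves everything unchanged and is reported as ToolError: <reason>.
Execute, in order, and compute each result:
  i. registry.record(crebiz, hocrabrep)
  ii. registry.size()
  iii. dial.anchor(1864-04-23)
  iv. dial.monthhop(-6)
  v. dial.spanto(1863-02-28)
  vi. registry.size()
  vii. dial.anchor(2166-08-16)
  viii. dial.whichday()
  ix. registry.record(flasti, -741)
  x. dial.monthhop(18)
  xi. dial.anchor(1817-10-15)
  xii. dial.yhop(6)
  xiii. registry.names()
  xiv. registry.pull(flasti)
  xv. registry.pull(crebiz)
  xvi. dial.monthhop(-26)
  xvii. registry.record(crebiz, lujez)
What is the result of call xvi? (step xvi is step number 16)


// 1. record(k: crebiz, v: hocrabrep) ~> hecigid
// 2. size() ~> 3
// 3. anchor(d: 1864-04-23) ~> 1864-04-23
// 4. monthhop(n: -6) ~> 1863-10-23
// 5. spanto(d: 1863-02-28) ~> -237
// 6. size() ~> 3
// 7. anchor(d: 2166-08-16) ~> 2166-08-16
// 8. whichday() ~> Saturday
// 9. record(k: flasti, v: -741) ~> fla
// 10. monthhop(n: 18) ~> 2168-02-16
// 11. anchor(d: 1817-10-15) ~> 1817-10-15
// 12. yhop(n: 6) ~> 1823-10-15
// 13. names() ~> [crebiz, flasti, se]
// 14. pull(k: flasti) ~> -741
// 15. pull(k: crebiz) ~> hocrabrep
// 16. monthhop(n: -26) ~> 1821-08-15
// 17. record(k: crebiz, v: lujez) ~> hocrabrep

Answer: 1821-08-15


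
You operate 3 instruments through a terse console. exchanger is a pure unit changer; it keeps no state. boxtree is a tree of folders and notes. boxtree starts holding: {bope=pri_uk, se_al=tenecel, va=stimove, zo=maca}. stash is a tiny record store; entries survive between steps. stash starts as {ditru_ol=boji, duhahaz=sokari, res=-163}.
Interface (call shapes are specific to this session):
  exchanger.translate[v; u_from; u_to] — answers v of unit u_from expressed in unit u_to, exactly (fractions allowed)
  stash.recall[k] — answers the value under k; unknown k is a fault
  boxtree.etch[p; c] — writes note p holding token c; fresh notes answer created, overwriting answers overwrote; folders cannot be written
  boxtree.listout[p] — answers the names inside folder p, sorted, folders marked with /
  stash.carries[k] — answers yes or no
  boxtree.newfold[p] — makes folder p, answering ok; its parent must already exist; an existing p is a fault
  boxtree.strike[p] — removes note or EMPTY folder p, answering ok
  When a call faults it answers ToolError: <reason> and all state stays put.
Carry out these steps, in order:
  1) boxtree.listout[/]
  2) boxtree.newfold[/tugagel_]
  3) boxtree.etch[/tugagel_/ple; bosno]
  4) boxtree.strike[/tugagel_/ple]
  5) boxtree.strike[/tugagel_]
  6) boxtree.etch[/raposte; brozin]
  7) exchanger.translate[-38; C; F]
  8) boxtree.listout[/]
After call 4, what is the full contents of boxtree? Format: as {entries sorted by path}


Answer: {bope=pri_uk, se_al=tenecel, tugagel_/, va=stimove, zo=maca}

Derivation:
# listout(p=/) ~> [bope, se_al, va, zo]
# newfold(p=/tugagel_) ~> ok
# etch(p=/tugagel_/ple, c=bosno) ~> created
# strike(p=/tugagel_/ple) ~> ok
# strike(p=/tugagel_) ~> ok
# etch(p=/raposte, c=brozin) ~> created
# translate(v=-38, u_from=C, u_to=F) ~> -182/5
# listout(p=/) ~> [bope, raposte, se_al, va, zo]


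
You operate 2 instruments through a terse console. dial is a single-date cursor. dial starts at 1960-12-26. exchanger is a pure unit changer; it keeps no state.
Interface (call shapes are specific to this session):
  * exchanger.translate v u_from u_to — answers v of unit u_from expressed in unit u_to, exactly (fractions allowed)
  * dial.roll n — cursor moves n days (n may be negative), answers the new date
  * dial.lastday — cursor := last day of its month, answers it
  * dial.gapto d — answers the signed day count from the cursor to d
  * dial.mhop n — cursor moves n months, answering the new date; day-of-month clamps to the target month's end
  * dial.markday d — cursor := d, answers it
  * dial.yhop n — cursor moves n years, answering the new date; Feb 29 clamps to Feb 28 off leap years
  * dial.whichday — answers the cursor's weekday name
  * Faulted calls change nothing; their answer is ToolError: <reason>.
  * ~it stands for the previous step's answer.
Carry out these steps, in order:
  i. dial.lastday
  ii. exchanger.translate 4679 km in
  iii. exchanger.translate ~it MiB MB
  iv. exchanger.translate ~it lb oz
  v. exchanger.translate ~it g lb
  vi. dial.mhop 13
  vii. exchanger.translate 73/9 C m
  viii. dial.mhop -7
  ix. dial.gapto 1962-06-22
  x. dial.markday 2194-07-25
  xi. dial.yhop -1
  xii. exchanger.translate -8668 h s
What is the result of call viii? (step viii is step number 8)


Answer: 1961-06-30

Derivation:
==> dial.lastday()
<== 1960-12-31
==> exchanger.translate(v='4679', u_from='km', u_to='in')
<== 23395000000/127
==> exchanger.translate(v='~it', u_from='MiB', u_to='MB')
<== 24531435520/127
==> exchanger.translate(v='~it', u_from='lb', u_to='oz')
<== 392502968320/127
==> exchanger.translate(v='~it', u_from='g', u_to='lb')
<== 39250296832000000/5760623099
==> dial.mhop(n='13')
<== 1962-01-31
==> exchanger.translate(v='73/9', u_from='C', u_to='m')
<== ToolError: incompatible units
==> dial.mhop(n='-7')
<== 1961-06-30
==> dial.gapto(d='1962-06-22')
<== 357
==> dial.markday(d='2194-07-25')
<== 2194-07-25
==> dial.yhop(n='-1')
<== 2193-07-25
==> exchanger.translate(v='-8668', u_from='h', u_to='s')
<== -31204800


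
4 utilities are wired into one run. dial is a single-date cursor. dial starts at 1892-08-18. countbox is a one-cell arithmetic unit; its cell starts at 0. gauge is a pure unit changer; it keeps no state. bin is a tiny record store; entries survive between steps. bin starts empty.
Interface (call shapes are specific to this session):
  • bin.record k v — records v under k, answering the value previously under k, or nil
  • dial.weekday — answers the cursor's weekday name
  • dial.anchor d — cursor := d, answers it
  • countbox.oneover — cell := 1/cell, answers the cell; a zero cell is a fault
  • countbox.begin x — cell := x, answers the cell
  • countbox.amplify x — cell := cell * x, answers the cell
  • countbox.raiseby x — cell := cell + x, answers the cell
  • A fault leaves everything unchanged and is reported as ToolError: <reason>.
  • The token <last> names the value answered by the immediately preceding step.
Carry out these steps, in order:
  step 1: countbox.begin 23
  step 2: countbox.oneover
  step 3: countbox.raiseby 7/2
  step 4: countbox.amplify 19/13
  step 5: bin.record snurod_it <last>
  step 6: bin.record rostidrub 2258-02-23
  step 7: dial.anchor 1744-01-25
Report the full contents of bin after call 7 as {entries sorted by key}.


Now I run begin with x→23, yielding 23.
I call oneover, yielding 1/23.
I use raiseby with x→7/2, → 163/46.
Invoking amplify with x→19/13, — result: 3097/598.
I try record with k→snurod_it, v→<last>, which returns nil.
Using record with k→rostidrub, v→2258-02-23, → nil.
I try anchor with d→1744-01-25: 1744-01-25.

Answer: {rostidrub=2258-02-23, snurod_it=3097/598}


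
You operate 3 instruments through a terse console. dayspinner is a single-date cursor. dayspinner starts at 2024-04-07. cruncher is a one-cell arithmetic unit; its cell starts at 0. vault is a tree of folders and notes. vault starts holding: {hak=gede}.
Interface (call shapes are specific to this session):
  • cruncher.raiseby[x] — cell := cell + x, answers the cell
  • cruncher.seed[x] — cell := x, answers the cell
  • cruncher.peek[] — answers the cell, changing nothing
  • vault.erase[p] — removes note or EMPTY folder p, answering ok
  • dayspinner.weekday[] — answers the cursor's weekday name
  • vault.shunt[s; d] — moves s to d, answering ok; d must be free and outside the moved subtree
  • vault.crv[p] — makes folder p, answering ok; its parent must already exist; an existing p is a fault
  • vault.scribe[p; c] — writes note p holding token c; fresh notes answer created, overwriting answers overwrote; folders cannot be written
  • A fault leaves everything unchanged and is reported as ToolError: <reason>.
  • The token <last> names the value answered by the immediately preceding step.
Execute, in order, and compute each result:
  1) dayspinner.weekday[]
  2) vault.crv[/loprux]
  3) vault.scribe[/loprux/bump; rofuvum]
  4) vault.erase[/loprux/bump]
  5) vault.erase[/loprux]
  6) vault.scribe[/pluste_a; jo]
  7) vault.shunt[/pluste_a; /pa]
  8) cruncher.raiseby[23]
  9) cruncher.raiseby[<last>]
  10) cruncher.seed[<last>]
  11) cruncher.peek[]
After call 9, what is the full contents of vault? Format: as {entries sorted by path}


>> dayspinner.weekday()
<< Sunday
>> vault.crv(p→/loprux)
<< ok
>> vault.scribe(p→/loprux/bump, c→rofuvum)
<< created
>> vault.erase(p→/loprux/bump)
<< ok
>> vault.erase(p→/loprux)
<< ok
>> vault.scribe(p→/pluste_a, c→jo)
<< created
>> vault.shunt(s→/pluste_a, d→/pa)
<< ok
>> cruncher.raiseby(x→23)
<< 23
>> cruncher.raiseby(x→<last>)
<< 46
>> cruncher.seed(x→<last>)
<< 46
>> cruncher.peek()
<< 46

Answer: {hak=gede, pa=jo}


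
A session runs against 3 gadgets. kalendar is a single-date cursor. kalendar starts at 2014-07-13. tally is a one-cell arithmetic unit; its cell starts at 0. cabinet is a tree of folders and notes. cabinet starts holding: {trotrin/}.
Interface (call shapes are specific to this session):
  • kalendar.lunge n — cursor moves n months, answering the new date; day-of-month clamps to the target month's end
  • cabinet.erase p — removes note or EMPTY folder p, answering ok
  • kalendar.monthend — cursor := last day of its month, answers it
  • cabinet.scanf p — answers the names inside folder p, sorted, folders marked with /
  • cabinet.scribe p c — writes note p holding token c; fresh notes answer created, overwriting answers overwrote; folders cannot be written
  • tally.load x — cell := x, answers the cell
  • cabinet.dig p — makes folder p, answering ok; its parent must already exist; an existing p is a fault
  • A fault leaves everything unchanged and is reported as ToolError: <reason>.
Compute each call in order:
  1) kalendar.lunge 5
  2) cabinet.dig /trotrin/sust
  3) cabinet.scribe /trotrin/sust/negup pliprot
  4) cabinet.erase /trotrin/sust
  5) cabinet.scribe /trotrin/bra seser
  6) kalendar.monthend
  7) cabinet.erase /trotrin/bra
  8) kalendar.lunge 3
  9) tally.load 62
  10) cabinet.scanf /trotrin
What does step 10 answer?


Do: lunge[n→5]
See: 2014-12-13
Do: dig[p→/trotrin/sust]
See: ok
Do: scribe[p→/trotrin/sust/negup; c→pliprot]
See: created
Do: erase[p→/trotrin/sust]
See: ToolError: not empty
Do: scribe[p→/trotrin/bra; c→seser]
See: created
Do: monthend[]
See: 2014-12-31
Do: erase[p→/trotrin/bra]
See: ok
Do: lunge[n→3]
See: 2015-03-31
Do: load[x→62]
See: 62
Do: scanf[p→/trotrin]
See: [sust/]

Answer: [sust/]


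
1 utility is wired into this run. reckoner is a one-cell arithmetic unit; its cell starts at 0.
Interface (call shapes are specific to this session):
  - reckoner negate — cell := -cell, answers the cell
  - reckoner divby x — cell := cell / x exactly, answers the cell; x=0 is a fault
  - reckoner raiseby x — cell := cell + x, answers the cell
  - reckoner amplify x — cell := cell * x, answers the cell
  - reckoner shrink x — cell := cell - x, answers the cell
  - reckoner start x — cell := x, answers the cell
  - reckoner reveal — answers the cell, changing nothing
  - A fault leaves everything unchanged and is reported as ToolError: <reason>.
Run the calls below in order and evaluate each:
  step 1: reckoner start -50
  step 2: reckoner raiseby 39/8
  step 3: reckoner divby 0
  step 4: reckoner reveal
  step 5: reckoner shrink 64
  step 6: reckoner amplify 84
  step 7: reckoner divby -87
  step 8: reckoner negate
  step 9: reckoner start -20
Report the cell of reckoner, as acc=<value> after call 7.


Answer: acc=6111/58

Derivation:
-> reckoner start(x='-50')
<- -50
-> reckoner raiseby(x='39/8')
<- -361/8
-> reckoner divby(x='0')
<- ToolError: division by zero
-> reckoner reveal()
<- -361/8
-> reckoner shrink(x='64')
<- -873/8
-> reckoner amplify(x='84')
<- -18333/2
-> reckoner divby(x='-87')
<- 6111/58
-> reckoner negate()
<- -6111/58
-> reckoner start(x='-20')
<- -20


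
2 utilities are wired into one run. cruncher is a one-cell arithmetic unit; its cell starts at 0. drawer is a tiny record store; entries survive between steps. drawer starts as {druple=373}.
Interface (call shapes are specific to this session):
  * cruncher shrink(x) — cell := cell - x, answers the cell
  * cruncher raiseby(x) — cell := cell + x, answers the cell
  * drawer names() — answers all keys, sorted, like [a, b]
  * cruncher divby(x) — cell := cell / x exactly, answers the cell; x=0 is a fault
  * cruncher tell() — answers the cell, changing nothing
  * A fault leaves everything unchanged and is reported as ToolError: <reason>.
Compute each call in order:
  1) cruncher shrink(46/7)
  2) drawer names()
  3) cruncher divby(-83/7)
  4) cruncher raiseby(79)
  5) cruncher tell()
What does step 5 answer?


Next I call cruncher shrink on x: 46/7, and see -46/7.
Invoking drawer names, which returns [druple].
Using cruncher divby on x: -83/7, and observe 46/83.
I invoke cruncher raiseby on x: 79, and see 6603/83.
I run cruncher tell, and see 6603/83.

Answer: 6603/83


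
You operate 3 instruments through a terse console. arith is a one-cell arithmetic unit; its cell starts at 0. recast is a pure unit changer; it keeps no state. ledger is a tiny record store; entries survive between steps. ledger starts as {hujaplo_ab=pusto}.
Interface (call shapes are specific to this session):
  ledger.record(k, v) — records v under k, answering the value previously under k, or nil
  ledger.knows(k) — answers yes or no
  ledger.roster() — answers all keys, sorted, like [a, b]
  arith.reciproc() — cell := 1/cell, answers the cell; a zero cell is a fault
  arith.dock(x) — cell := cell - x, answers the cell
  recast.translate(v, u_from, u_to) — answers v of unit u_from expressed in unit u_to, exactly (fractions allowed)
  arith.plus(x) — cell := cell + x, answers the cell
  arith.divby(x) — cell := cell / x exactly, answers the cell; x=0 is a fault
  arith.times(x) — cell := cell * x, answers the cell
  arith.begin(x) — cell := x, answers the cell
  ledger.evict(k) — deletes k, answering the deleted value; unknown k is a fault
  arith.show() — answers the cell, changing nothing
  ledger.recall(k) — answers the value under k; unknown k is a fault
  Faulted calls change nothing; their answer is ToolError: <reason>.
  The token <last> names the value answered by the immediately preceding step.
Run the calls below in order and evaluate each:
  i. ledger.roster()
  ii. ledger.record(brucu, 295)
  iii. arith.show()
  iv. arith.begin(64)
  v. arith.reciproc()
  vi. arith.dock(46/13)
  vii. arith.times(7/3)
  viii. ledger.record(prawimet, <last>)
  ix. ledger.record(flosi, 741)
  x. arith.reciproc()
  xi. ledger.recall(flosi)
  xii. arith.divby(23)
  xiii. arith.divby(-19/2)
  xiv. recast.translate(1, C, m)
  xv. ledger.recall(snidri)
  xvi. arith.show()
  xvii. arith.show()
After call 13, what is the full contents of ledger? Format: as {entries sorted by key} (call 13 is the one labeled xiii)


·→ roster()
·← [hujaplo_ab]
·→ record(k='brucu', v='295')
·← nil
·→ show()
·← 0
·→ begin(x='64')
·← 64
·→ reciproc()
·← 1/64
·→ dock(x='46/13')
·← -2931/832
·→ times(x='7/3')
·← -6839/832
·→ record(k='prawimet', v='<last>')
·← nil
·→ record(k='flosi', v='741')
·← nil
·→ reciproc()
·← -832/6839
·→ recall(k='flosi')
·← 741
·→ divby(x='23')
·← -832/157297
·→ divby(x='-19/2')
·← 1664/2988643
·→ translate(v='1', u_from='C', u_to='m')
·← ToolError: incompatible units
·→ recall(k='snidri')
·← ToolError: no such key snidri
·→ show()
·← 1664/2988643
·→ show()
·← 1664/2988643

Answer: {brucu=295, flosi=741, hujaplo_ab=pusto, prawimet=-6839/832}


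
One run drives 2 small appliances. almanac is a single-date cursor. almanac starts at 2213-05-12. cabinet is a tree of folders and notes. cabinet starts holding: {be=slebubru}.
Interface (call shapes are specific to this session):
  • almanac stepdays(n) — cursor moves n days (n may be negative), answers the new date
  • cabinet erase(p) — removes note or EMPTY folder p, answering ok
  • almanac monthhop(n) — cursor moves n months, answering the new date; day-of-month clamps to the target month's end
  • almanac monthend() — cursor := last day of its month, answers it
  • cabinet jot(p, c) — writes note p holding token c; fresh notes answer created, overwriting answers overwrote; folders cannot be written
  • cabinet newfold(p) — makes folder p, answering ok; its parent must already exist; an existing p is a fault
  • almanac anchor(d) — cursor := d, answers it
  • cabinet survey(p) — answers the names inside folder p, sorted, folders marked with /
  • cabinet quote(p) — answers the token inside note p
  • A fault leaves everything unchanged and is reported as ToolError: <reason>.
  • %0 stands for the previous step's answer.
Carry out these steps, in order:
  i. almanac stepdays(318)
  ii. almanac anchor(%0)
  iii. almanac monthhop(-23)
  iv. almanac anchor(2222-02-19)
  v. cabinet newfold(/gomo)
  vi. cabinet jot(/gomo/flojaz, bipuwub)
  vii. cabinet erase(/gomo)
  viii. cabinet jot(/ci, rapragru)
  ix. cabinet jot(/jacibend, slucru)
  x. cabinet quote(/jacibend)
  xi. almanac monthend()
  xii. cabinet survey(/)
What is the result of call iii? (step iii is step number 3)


Answer: 2212-04-26

Derivation:
% almanac stepdays 318
= 2214-03-26
% almanac anchor %0
= 2214-03-26
% almanac monthhop -23
= 2212-04-26
% almanac anchor 2222-02-19
= 2222-02-19
% cabinet newfold /gomo
= ok
% cabinet jot /gomo/flojaz bipuwub
= created
% cabinet erase /gomo
= ToolError: not empty
% cabinet jot /ci rapragru
= created
% cabinet jot /jacibend slucru
= created
% cabinet quote /jacibend
= slucru
% almanac monthend
= 2222-02-28
% cabinet survey /
= [be, ci, gomo/, jacibend]


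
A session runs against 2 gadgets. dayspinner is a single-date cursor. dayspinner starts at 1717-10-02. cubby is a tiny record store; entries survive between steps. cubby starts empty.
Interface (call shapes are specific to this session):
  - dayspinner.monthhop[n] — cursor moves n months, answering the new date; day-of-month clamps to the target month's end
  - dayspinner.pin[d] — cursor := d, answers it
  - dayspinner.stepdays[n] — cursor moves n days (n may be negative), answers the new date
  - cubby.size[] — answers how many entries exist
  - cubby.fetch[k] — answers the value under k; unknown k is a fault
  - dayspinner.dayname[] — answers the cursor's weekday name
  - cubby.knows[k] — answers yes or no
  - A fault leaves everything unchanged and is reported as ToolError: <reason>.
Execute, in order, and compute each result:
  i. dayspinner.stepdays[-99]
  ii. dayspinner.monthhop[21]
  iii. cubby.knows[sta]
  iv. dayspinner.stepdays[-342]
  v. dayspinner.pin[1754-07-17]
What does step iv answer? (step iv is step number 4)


% dayspinner.stepdays n='-99'
  1717-06-25
% dayspinner.monthhop n='21'
  1719-03-25
% cubby.knows k='sta'
  no
% dayspinner.stepdays n='-342'
  1718-04-17
% dayspinner.pin d='1754-07-17'
  1754-07-17

Answer: 1718-04-17


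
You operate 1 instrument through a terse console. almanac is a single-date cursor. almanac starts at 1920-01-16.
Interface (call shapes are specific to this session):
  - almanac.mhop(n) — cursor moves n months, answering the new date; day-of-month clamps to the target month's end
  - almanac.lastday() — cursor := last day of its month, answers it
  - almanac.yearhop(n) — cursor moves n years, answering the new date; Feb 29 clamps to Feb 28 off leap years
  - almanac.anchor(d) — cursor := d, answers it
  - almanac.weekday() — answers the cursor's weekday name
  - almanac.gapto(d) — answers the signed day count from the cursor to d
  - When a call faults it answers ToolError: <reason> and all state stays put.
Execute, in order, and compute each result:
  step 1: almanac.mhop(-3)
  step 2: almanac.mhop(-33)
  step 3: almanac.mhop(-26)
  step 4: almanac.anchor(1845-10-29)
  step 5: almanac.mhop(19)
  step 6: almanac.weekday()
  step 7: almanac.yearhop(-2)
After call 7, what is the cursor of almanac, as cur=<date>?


! 1. almanac.mhop(n=-3) : 1919-10-16
! 2. almanac.mhop(n=-33) : 1917-01-16
! 3. almanac.mhop(n=-26) : 1914-11-16
! 4. almanac.anchor(d=1845-10-29) : 1845-10-29
! 5. almanac.mhop(n=19) : 1847-05-29
! 6. almanac.weekday() : Saturday
! 7. almanac.yearhop(n=-2) : 1845-05-29

Answer: cur=1845-05-29


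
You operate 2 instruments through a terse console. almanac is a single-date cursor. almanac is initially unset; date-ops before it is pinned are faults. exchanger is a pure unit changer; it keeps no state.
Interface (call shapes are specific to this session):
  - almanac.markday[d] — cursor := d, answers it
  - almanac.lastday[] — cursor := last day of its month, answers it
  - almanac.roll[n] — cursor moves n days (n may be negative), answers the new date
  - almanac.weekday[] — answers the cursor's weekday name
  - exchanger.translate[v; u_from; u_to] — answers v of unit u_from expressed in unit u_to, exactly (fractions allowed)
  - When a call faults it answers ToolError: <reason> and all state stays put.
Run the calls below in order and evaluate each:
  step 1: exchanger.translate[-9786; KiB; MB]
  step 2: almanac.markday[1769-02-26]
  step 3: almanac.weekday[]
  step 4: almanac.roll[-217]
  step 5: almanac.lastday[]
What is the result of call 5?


>> translate(-9786, KiB, MB)
<< -156576/15625
>> markday(1769-02-26)
<< 1769-02-26
>> weekday()
<< Sunday
>> roll(-217)
<< 1768-07-24
>> lastday()
<< 1768-07-31

Answer: 1768-07-31


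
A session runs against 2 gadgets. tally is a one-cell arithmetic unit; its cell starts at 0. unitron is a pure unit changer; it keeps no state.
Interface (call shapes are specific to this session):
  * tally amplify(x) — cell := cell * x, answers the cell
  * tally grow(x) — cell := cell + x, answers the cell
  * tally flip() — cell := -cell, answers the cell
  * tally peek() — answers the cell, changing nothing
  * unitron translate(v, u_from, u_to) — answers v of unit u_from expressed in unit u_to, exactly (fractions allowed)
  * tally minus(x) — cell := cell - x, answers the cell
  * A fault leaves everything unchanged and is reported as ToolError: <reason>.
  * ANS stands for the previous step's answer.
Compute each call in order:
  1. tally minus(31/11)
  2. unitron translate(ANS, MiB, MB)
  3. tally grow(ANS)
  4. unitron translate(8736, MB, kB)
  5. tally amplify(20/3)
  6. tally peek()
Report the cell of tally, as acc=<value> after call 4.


Answer: acc=-992279/171875

Derivation:
→ tally minus(x: 31/11)
← -31/11
→ unitron translate(v: ANS, u_from: MiB, u_to: MB)
← -507904/171875
→ tally grow(x: ANS)
← -992279/171875
→ unitron translate(v: 8736, u_from: MB, u_to: kB)
← 8736000
→ tally amplify(x: 20/3)
← -3969116/103125
→ tally peek()
← -3969116/103125


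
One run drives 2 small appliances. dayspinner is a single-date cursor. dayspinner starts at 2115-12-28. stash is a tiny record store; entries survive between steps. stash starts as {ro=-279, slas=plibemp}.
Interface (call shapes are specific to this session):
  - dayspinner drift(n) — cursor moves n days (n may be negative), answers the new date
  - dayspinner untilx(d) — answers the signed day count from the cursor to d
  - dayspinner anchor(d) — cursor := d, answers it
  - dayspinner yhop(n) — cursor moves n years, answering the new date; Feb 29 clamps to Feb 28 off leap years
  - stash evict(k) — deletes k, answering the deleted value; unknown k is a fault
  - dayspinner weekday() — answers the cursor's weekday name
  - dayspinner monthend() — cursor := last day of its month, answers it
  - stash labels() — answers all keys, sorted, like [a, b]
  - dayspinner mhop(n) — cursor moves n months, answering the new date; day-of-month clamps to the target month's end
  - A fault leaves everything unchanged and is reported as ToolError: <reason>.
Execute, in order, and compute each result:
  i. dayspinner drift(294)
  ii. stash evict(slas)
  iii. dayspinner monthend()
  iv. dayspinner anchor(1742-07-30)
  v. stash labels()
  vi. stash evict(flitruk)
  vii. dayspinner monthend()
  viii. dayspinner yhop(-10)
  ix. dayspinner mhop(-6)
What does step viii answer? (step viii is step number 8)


Answer: 1732-07-31

Derivation:
Act: dayspinner drift[n='294']
Obs: 2116-10-17
Act: stash evict[k='slas']
Obs: plibemp
Act: dayspinner monthend[]
Obs: 2116-10-31
Act: dayspinner anchor[d='1742-07-30']
Obs: 1742-07-30
Act: stash labels[]
Obs: [ro]
Act: stash evict[k='flitruk']
Obs: ToolError: no such key flitruk
Act: dayspinner monthend[]
Obs: 1742-07-31
Act: dayspinner yhop[n='-10']
Obs: 1732-07-31
Act: dayspinner mhop[n='-6']
Obs: 1732-01-31


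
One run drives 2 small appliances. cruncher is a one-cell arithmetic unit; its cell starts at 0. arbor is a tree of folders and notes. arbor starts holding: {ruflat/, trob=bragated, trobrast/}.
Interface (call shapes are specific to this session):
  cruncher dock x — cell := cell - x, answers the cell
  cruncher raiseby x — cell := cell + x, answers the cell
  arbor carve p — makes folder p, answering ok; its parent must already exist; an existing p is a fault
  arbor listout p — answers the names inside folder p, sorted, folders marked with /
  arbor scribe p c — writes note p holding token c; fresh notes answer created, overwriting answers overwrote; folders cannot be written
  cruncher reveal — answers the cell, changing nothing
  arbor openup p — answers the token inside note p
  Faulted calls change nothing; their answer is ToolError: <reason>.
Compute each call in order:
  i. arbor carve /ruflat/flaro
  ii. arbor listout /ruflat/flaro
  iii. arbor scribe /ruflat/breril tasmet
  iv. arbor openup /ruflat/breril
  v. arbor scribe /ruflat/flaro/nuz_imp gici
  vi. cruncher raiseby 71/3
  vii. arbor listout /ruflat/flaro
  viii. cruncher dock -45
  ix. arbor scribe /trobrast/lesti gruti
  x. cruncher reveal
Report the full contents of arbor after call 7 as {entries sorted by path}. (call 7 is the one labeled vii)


Answer: {ruflat/, ruflat/breril=tasmet, ruflat/flaro/, ruflat/flaro/nuz_imp=gici, trob=bragated, trobrast/}

Derivation:
Act: arbor carve[p→/ruflat/flaro]
Obs: ok
Act: arbor listout[p→/ruflat/flaro]
Obs: []
Act: arbor scribe[p→/ruflat/breril; c→tasmet]
Obs: created
Act: arbor openup[p→/ruflat/breril]
Obs: tasmet
Act: arbor scribe[p→/ruflat/flaro/nuz_imp; c→gici]
Obs: created
Act: cruncher raiseby[x→71/3]
Obs: 71/3
Act: arbor listout[p→/ruflat/flaro]
Obs: [nuz_imp]
Act: cruncher dock[x→-45]
Obs: 206/3
Act: arbor scribe[p→/trobrast/lesti; c→gruti]
Obs: created
Act: cruncher reveal[]
Obs: 206/3


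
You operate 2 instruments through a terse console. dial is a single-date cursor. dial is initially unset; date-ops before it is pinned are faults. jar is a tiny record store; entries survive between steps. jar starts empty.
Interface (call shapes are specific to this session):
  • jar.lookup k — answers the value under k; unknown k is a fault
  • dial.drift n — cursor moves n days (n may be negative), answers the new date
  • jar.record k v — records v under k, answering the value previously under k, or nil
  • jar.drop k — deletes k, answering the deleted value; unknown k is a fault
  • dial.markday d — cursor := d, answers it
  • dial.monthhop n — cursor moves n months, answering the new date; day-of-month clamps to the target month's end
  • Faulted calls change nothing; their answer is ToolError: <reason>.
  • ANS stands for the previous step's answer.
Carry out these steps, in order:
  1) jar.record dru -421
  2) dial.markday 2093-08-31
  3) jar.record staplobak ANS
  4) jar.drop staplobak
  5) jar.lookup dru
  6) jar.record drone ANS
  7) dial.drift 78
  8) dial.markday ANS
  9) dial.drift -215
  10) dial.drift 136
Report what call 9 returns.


Now I run jar.record with dru, -421, which returns nil.
I use dial.markday with 2093-08-31: 2093-08-31.
Now I run jar.record with staplobak, ANS: nil.
I try jar.drop with staplobak, → 2093-08-31.
Invoking jar.lookup with dru, and observe -421.
Calling jar.record with drone, ANS, giving nil.
Now I run dial.drift with 78, and see 2093-11-17.
I call dial.markday with ANS, → 2093-11-17.
I call dial.drift with -215, and see 2093-04-16.
Calling dial.drift with 136, → 2093-08-30.

Answer: 2093-04-16


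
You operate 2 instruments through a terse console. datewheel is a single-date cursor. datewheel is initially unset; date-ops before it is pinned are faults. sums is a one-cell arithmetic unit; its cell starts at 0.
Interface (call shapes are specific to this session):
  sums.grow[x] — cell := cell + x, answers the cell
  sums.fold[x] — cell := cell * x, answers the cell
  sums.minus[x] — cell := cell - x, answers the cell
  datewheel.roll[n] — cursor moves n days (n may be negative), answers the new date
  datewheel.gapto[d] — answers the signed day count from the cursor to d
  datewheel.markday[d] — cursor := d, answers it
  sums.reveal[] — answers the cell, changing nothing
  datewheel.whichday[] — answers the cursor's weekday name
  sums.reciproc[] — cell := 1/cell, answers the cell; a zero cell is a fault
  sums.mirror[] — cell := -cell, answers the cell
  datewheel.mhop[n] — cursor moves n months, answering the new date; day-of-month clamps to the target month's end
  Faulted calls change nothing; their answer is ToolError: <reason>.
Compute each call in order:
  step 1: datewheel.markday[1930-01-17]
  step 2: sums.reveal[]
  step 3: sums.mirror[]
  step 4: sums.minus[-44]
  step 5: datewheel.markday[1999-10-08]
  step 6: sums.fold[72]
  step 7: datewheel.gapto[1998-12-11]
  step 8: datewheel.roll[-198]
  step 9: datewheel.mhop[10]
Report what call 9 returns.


[in] datewheel.markday d→1930-01-17
[out] 1930-01-17
[in] sums.reveal
[out] 0
[in] sums.mirror
[out] 0
[in] sums.minus x→-44
[out] 44
[in] datewheel.markday d→1999-10-08
[out] 1999-10-08
[in] sums.fold x→72
[out] 3168
[in] datewheel.gapto d→1998-12-11
[out] -301
[in] datewheel.roll n→-198
[out] 1999-03-24
[in] datewheel.mhop n→10
[out] 2000-01-24

Answer: 2000-01-24


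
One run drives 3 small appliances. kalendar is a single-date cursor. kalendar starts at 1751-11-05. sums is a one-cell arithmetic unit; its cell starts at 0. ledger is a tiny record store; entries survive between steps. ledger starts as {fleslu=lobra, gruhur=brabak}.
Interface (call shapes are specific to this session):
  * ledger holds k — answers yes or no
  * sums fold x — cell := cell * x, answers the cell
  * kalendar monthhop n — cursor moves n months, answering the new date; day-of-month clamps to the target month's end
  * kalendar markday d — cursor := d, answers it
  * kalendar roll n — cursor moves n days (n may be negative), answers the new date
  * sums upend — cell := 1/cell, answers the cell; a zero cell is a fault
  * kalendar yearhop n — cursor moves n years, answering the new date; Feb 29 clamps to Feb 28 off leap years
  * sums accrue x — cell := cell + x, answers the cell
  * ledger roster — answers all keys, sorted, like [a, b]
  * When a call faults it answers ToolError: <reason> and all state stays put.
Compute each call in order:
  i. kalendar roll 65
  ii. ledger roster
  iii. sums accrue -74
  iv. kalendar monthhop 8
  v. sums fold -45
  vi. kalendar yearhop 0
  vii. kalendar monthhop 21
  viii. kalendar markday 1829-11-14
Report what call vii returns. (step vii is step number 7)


Answer: 1754-06-09

Derivation:
·→ kalendar roll(n='65')
·← 1752-01-09
·→ ledger roster()
·← [fleslu, gruhur]
·→ sums accrue(x='-74')
·← -74
·→ kalendar monthhop(n='8')
·← 1752-09-09
·→ sums fold(x='-45')
·← 3330
·→ kalendar yearhop(n='0')
·← 1752-09-09
·→ kalendar monthhop(n='21')
·← 1754-06-09
·→ kalendar markday(d='1829-11-14')
·← 1829-11-14
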